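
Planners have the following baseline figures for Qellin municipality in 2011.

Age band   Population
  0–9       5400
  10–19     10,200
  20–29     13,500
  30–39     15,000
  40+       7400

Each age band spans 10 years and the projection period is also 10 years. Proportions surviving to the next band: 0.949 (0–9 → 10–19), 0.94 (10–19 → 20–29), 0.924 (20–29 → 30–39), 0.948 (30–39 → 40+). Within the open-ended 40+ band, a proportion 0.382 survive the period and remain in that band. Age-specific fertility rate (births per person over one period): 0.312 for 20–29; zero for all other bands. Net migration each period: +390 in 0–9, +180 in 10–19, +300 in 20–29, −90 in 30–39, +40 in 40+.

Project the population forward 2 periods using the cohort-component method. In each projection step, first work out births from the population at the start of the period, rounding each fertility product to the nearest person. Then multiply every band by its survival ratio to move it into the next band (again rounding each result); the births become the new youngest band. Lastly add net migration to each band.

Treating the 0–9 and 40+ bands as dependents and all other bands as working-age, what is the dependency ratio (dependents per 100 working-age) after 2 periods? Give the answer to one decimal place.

Call the groups 1 to 5, youngest first.
After projecting period 1:
Births: 13500 × 0.312 = 4212
Group 2: 5400 × 0.949 = 5125
Group 3: 10200 × 0.94 = 9588
Group 4: 13500 × 0.924 = 12474
Group 5: 15000 × 0.948 + 7400 × 0.382 = 14220 + 2827 = 17047
Net migration: Group 1 + 390 → 4602; Group 2 + 180 → 5305; Group 3 + 300 → 9888; Group 4 − 90 → 12384; Group 5 + 40 → 17087
Population now: 0–9=4602, 10–19=5305, 20–29=9888, 30–39=12384, 40+=17087
After projecting period 2:
Births: 9888 × 0.312 = 3085
Group 2: 4602 × 0.949 = 4367
Group 3: 5305 × 0.94 = 4987
Group 4: 9888 × 0.924 = 9137
Group 5: 12384 × 0.948 + 17087 × 0.382 = 11740 + 6527 = 18267
Net migration: Group 1 + 390 → 3475; Group 2 + 180 → 4547; Group 3 + 300 → 5287; Group 4 − 90 → 9047; Group 5 + 40 → 18307
Population now: 0–9=3475, 10–19=4547, 20–29=5287, 30–39=9047, 40+=18307
Dependents (band 0–9 + band 40+) = 3475 + 18307 = 21782; working-age = 18881; ratio = 21782/18881 × 100 = 115.4

115.4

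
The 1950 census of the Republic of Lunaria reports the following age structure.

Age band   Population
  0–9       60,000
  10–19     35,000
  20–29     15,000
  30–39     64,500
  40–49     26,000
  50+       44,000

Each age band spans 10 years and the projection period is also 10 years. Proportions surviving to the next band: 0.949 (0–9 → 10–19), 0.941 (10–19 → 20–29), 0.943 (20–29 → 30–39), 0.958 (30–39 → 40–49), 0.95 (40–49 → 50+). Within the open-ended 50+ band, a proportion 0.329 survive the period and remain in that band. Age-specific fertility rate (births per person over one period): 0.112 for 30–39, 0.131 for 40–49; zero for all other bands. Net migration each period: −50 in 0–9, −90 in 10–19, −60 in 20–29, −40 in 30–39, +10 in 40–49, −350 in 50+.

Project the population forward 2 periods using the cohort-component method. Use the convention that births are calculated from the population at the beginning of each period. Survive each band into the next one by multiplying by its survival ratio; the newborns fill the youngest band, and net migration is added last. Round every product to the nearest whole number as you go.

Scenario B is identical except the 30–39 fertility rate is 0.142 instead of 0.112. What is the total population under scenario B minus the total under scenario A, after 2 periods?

Numbering the bands 1..6 from youngest to oldest:
Period 1:
Births: 64500 × 0.112 = 7224 ; 26000 × 0.131 = 3406 → total 10630
Band 2: 60000 × 0.949 = 56940
Band 3: 35000 × 0.941 = 32935
Band 4: 15000 × 0.943 = 14145
Band 5: 64500 × 0.958 = 61791
Band 6: 26000 × 0.95 + 44000 × 0.329 = 24700 + 14476 = 39176
Net migration: Band 1 − 50 → 10580; Band 2 − 90 → 56850; Band 3 − 60 → 32875; Band 4 − 40 → 14105; Band 5 + 10 → 61801; Band 6 − 350 → 38826
End of period: [10580, 56850, 32875, 14105, 61801, 38826]
Period 2:
Births: 14105 × 0.112 = 1580 ; 61801 × 0.131 = 8096 → total 9676
Band 2: 10580 × 0.949 = 10040
Band 3: 56850 × 0.941 = 53496
Band 4: 32875 × 0.943 = 31001
Band 5: 14105 × 0.958 = 13513
Band 6: 61801 × 0.95 + 38826 × 0.329 = 58711 + 12774 = 71485
Net migration: Band 1 − 50 → 9626; Band 2 − 90 → 9950; Band 3 − 60 → 53436; Band 4 − 40 → 30961; Band 5 + 10 → 13523; Band 6 − 350 → 71135
End of period: [9626, 9950, 53436, 30961, 13523, 71135]
Scenario A total after 2 periods: 188631
Scenario B projection —
Period 1:
Births: 64500 × 0.142 = 9159 ; 26000 × 0.131 = 3406 → total 12565
Band 2: 60000 × 0.949 = 56940
Band 3: 35000 × 0.941 = 32935
Band 4: 15000 × 0.943 = 14145
Band 5: 64500 × 0.958 = 61791
Band 6: 26000 × 0.95 + 44000 × 0.329 = 24700 + 14476 = 39176
Net migration: Band 1 − 50 → 12515; Band 2 − 90 → 56850; Band 3 − 60 → 32875; Band 4 − 40 → 14105; Band 5 + 10 → 61801; Band 6 − 350 → 38826
End of period: [12515, 56850, 32875, 14105, 61801, 38826]
Period 2:
Births: 14105 × 0.142 = 2003 ; 61801 × 0.131 = 8096 → total 10099
Band 2: 12515 × 0.949 = 11877
Band 3: 56850 × 0.941 = 53496
Band 4: 32875 × 0.943 = 31001
Band 5: 14105 × 0.958 = 13513
Band 6: 61801 × 0.95 + 38826 × 0.329 = 58711 + 12774 = 71485
Net migration: Band 1 − 50 → 10049; Band 2 − 90 → 11787; Band 3 − 60 → 53436; Band 4 − 40 → 30961; Band 5 + 10 → 13523; Band 6 − 350 → 71135
End of period: [10049, 11787, 53436, 30961, 13523, 71135]
Scenario B total after 2 periods: 190891
Difference B − A = 190891 − 188631 = 2260

2260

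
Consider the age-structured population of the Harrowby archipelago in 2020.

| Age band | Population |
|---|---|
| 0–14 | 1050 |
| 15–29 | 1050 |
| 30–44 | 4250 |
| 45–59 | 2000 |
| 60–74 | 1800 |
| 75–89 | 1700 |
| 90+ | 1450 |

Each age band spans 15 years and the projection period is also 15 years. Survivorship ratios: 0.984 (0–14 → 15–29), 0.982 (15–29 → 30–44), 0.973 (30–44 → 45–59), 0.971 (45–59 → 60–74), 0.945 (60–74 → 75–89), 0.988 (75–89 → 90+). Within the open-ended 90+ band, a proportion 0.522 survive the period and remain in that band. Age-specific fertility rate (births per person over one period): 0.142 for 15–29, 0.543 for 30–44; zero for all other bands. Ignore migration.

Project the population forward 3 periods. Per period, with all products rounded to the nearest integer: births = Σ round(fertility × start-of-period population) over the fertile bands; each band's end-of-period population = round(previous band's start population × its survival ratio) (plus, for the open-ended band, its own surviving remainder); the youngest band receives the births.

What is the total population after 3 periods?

13073

Let band 1 be 0–14 through band 7 = 90+.
Period 1.
Births: 1050 × 0.142 = 149, 4250 × 0.543 = 2308 ⇒ total 2457
Band 2: 1050 × 0.984 = 1033
Band 3: 1050 × 0.982 = 1031
Band 4: 4250 × 0.973 = 4135
Band 5: 2000 × 0.971 = 1942
Band 6: 1800 × 0.945 = 1701
Band 7: 1700 × 0.988 + 1450 × 0.522 = 1680 + 757 = 2437
Population now: 0–14=2457, 15–29=1033, 30–44=1031, 45–59=4135, 60–74=1942, 75–89=1701, 90+=2437
Period 2.
Births: 1033 × 0.142 = 147, 1031 × 0.543 = 560 ⇒ total 707
Band 2: 2457 × 0.984 = 2418
Band 3: 1033 × 0.982 = 1014
Band 4: 1031 × 0.973 = 1003
Band 5: 4135 × 0.971 = 4015
Band 6: 1942 × 0.945 = 1835
Band 7: 1701 × 0.988 + 2437 × 0.522 = 1681 + 1272 = 2953
Population now: 0–14=707, 15–29=2418, 30–44=1014, 45–59=1003, 60–74=4015, 75–89=1835, 90+=2953
Period 3.
Births: 2418 × 0.142 = 343, 1014 × 0.543 = 551 ⇒ total 894
Band 2: 707 × 0.984 = 696
Band 3: 2418 × 0.982 = 2374
Band 4: 1014 × 0.973 = 987
Band 5: 1003 × 0.971 = 974
Band 6: 4015 × 0.945 = 3794
Band 7: 1835 × 0.988 + 2953 × 0.522 = 1813 + 1541 = 3354
Population now: 0–14=894, 15–29=696, 30–44=2374, 45–59=987, 60–74=974, 75–89=3794, 90+=3354
Total after period 3: 894 + 696 + 2374 + 987 + 974 + 3794 + 3354 = 13073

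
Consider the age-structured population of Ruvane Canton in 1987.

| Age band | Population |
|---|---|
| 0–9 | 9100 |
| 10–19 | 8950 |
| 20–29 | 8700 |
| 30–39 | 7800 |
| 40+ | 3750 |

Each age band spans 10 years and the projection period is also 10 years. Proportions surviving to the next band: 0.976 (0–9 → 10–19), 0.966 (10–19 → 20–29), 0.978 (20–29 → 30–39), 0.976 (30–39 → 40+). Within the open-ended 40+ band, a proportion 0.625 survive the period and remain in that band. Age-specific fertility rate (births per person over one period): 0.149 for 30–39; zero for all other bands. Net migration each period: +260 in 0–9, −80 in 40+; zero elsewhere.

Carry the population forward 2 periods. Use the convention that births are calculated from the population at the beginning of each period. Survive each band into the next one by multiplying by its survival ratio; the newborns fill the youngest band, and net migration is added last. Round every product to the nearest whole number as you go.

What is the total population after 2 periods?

(Groups numbered youngest = 1 to oldest = 5.)
— Period 1 —
Births: 7800 * 0.149 = 1162
Group 2: 9100 * 0.976 = 8882
Group 3: 8950 * 0.966 = 8646
Group 4: 8700 * 0.978 = 8509
Group 5: 7800 * 0.976 + 3750 * 0.625 = 7613 + 2344 = 9957
Net migration: Group 1 + 260 → 1422; Group 5 − 80 → 9877
→ [1422, 8882, 8646, 8509, 9877]
— Period 2 —
Births: 8509 * 0.149 = 1268
Group 2: 1422 * 0.976 = 1388
Group 3: 8882 * 0.966 = 8580
Group 4: 8646 * 0.978 = 8456
Group 5: 8509 * 0.976 + 9877 * 0.625 = 8305 + 6173 = 14478
Net migration: Group 1 + 260 → 1528; Group 5 − 80 → 14398
→ [1528, 1388, 8580, 8456, 14398]
Total after period 2: 1528 + 1388 + 8580 + 8456 + 14398 = 34350

34350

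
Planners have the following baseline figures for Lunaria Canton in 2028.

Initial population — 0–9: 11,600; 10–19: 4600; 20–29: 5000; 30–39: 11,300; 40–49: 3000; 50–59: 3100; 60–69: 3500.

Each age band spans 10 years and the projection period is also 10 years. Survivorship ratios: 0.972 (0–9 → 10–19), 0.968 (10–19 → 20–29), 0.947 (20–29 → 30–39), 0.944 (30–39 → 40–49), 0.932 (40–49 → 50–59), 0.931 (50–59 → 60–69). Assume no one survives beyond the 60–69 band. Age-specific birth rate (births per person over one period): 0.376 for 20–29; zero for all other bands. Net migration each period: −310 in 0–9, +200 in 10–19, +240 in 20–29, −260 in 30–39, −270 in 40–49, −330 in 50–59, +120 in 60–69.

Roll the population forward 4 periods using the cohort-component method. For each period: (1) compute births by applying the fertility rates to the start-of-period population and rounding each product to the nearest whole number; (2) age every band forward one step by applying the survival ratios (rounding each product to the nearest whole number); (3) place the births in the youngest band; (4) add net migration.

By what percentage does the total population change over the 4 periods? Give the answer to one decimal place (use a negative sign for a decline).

Call the bands 1 to 7, youngest first.
— Period 1 —
Births: 5000 * 0.376 = 1880
Band 2: 11600 * 0.972 = 11275
Band 3: 4600 * 0.968 = 4453
Band 4: 5000 * 0.947 = 4735
Band 5: 11300 * 0.944 = 10667
Band 6: 3000 * 0.932 = 2796
Band 7: 3100 * 0.931 = 2886
Net migration: Band 1 − 310 → 1570; Band 2 + 200 → 11475; Band 3 + 240 → 4693; Band 4 − 260 → 4475; Band 5 − 270 → 10397; Band 6 − 330 → 2466; Band 7 + 120 → 3006
Giving 1570 / 11475 / 4693 / 4475 / 10397 / 2466 / 3006.
— Period 2 —
Births: 4693 * 0.376 = 1765
Band 2: 1570 * 0.972 = 1526
Band 3: 11475 * 0.968 = 11108
Band 4: 4693 * 0.947 = 4444
Band 5: 4475 * 0.944 = 4224
Band 6: 10397 * 0.932 = 9690
Band 7: 2466 * 0.931 = 2296
Net migration: Band 1 − 310 → 1455; Band 2 + 200 → 1726; Band 3 + 240 → 11348; Band 4 − 260 → 4184; Band 5 − 270 → 3954; Band 6 − 330 → 9360; Band 7 + 120 → 2416
Giving 1455 / 1726 / 11348 / 4184 / 3954 / 9360 / 2416.
— Period 3 —
Births: 11348 * 0.376 = 4267
Band 2: 1455 * 0.972 = 1414
Band 3: 1726 * 0.968 = 1671
Band 4: 11348 * 0.947 = 10747
Band 5: 4184 * 0.944 = 3950
Band 6: 3954 * 0.932 = 3685
Band 7: 9360 * 0.931 = 8714
Net migration: Band 1 − 310 → 3957; Band 2 + 200 → 1614; Band 3 + 240 → 1911; Band 4 − 260 → 10487; Band 5 − 270 → 3680; Band 6 − 330 → 3355; Band 7 + 120 → 8834
Giving 3957 / 1614 / 1911 / 10487 / 3680 / 3355 / 8834.
— Period 4 —
Births: 1911 * 0.376 = 719
Band 2: 3957 * 0.972 = 3846
Band 3: 1614 * 0.968 = 1562
Band 4: 1911 * 0.947 = 1810
Band 5: 10487 * 0.944 = 9900
Band 6: 3680 * 0.932 = 3430
Band 7: 3355 * 0.931 = 3124
Net migration: Band 1 − 310 → 409; Band 2 + 200 → 4046; Band 3 + 240 → 1802; Band 4 − 260 → 1550; Band 5 − 270 → 9630; Band 6 − 330 → 3100; Band 7 + 120 → 3244
Giving 409 / 4046 / 1802 / 1550 / 9630 / 3100 / 3244.
Total: 42100 → 23781; change = -18319; percentage change = -43.5%

-43.5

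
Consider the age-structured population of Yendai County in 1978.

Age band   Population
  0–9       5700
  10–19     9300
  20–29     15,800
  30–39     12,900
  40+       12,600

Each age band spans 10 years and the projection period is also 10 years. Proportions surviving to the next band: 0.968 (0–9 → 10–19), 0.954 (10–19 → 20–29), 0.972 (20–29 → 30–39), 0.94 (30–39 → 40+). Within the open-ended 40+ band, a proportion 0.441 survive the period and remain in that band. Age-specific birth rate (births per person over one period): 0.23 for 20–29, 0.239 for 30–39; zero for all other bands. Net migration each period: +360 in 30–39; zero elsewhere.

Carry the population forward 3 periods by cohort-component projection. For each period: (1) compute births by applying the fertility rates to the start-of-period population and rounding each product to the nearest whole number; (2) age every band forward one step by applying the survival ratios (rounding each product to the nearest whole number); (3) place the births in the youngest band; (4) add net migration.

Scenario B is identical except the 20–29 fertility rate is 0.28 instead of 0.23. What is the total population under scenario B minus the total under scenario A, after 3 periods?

1422

Numbering the bands 1..5 from youngest to oldest:
Period 1:
Births: 15800 × 0.23 = 3634, 12900 × 0.239 = 3083 — total 6717
Band 2: 5700 × 0.968 = 5518
Band 3: 9300 × 0.954 = 8872
Band 4: 15800 × 0.972 = 15358
Band 5: 12900 × 0.94 + 12600 × 0.441 = 12126 + 5557 = 17683
Net migration: Band 4 + 360 → 15718
End of period: [6717, 5518, 8872, 15718, 17683]
Period 2:
Births: 8872 × 0.23 = 2041, 15718 × 0.239 = 3757 — total 5798
Band 2: 6717 × 0.968 = 6502
Band 3: 5518 × 0.954 = 5264
Band 4: 8872 × 0.972 = 8624
Band 5: 15718 × 0.94 + 17683 × 0.441 = 14775 + 7798 = 22573
Net migration: Band 4 + 360 → 8984
End of period: [5798, 6502, 5264, 8984, 22573]
Period 3:
Births: 5264 × 0.23 = 1211, 8984 × 0.239 = 2147 — total 3358
Band 2: 5798 × 0.968 = 5612
Band 3: 6502 × 0.954 = 6203
Band 4: 5264 × 0.972 = 5117
Band 5: 8984 × 0.94 + 22573 × 0.441 = 8445 + 9955 = 18400
Net migration: Band 4 + 360 → 5477
End of period: [3358, 5612, 6203, 5477, 18400]
Scenario A total after 3 periods: 39050
Scenario B projection —
Period 1:
Births: 15800 × 0.28 = 4424, 12900 × 0.239 = 3083 — total 7507
Band 2: 5700 × 0.968 = 5518
Band 3: 9300 × 0.954 = 8872
Band 4: 15800 × 0.972 = 15358
Band 5: 12900 × 0.94 + 12600 × 0.441 = 12126 + 5557 = 17683
Net migration: Band 4 + 360 → 15718
End of period: [7507, 5518, 8872, 15718, 17683]
Period 2:
Births: 8872 × 0.28 = 2484, 15718 × 0.239 = 3757 — total 6241
Band 2: 7507 × 0.968 = 7267
Band 3: 5518 × 0.954 = 5264
Band 4: 8872 × 0.972 = 8624
Band 5: 15718 × 0.94 + 17683 × 0.441 = 14775 + 7798 = 22573
Net migration: Band 4 + 360 → 8984
End of period: [6241, 7267, 5264, 8984, 22573]
Period 3:
Births: 5264 × 0.28 = 1474, 8984 × 0.239 = 2147 — total 3621
Band 2: 6241 × 0.968 = 6041
Band 3: 7267 × 0.954 = 6933
Band 4: 5264 × 0.972 = 5117
Band 5: 8984 × 0.94 + 22573 × 0.441 = 8445 + 9955 = 18400
Net migration: Band 4 + 360 → 5477
End of period: [3621, 6041, 6933, 5477, 18400]
Scenario B total after 3 periods: 40472
Difference B − A = 40472 − 39050 = 1422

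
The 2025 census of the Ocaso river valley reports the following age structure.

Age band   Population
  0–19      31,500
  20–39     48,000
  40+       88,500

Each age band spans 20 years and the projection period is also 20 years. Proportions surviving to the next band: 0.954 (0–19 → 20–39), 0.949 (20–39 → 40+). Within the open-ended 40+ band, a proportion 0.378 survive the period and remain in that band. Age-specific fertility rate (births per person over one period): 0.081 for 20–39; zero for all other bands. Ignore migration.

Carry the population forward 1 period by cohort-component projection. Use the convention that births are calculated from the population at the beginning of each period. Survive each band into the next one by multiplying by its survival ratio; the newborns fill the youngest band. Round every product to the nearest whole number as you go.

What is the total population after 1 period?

112944

Period 1.
Births: 48000 * 0.081 = 3888
20–39: 31500 * 0.954 = 30051
40+: 48000 * 0.949 + 88500 * 0.378 = 45552 + 33453 = 79005
Giving 3888 / 30051 / 79005.
Total after period 1: 3888 + 30051 + 79005 = 112944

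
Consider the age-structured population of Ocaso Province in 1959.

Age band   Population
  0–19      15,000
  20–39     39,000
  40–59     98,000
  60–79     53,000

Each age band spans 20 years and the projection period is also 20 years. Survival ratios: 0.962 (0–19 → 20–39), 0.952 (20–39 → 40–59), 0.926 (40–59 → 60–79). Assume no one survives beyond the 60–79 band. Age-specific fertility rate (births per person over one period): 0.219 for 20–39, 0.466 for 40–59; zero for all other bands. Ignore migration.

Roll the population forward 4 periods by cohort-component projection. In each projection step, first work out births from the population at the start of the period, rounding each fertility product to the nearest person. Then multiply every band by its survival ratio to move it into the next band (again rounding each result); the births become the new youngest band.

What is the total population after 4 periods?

109302

(Groups numbered youngest = 1 to oldest = 4.)
Period 1.
Births: 39000 * 0.219 = 8541 ; 98000 * 0.466 = 45668 — total 54209
Group 2: 15000 * 0.962 = 14430
Group 3: 39000 * 0.952 = 37128
Group 4: 98000 * 0.926 = 90748
→ [54209, 14430, 37128, 90748]
Period 2.
Births: 14430 * 0.219 = 3160 ; 37128 * 0.466 = 17302 — total 20462
Group 2: 54209 * 0.962 = 52149
Group 3: 14430 * 0.952 = 13737
Group 4: 37128 * 0.926 = 34381
→ [20462, 52149, 13737, 34381]
Period 3.
Births: 52149 * 0.219 = 11421 ; 13737 * 0.466 = 6401 — total 17822
Group 2: 20462 * 0.962 = 19684
Group 3: 52149 * 0.952 = 49646
Group 4: 13737 * 0.926 = 12720
→ [17822, 19684, 49646, 12720]
Period 4.
Births: 19684 * 0.219 = 4311 ; 49646 * 0.466 = 23135 — total 27446
Group 2: 17822 * 0.962 = 17145
Group 3: 19684 * 0.952 = 18739
Group 4: 49646 * 0.926 = 45972
→ [27446, 17145, 18739, 45972]
Total after period 4: 27446 + 17145 + 18739 + 45972 = 109302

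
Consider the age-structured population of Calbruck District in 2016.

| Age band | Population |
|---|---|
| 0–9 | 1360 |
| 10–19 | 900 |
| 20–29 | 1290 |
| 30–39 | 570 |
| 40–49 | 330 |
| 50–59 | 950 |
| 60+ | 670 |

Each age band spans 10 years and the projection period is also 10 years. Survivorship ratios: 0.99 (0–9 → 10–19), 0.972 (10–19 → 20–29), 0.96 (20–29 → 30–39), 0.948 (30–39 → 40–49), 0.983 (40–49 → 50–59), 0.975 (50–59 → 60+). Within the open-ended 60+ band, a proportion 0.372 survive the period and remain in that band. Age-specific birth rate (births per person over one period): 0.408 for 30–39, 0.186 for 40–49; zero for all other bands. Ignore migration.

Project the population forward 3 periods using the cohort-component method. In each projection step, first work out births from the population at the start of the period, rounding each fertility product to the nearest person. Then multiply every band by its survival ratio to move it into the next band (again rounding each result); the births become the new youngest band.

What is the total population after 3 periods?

[period 1]
Births: 570 × 0.408 = 233  |  330 × 0.186 = 61 — total 294
10–19: 1360 × 0.99 = 1346
20–29: 900 × 0.972 = 875
30–39: 1290 × 0.96 = 1238
40–49: 570 × 0.948 = 540
50–59: 330 × 0.983 = 324
60+: 950 × 0.975 + 670 × 0.372 = 926 + 249 = 1175
Giving 294 / 1346 / 875 / 1238 / 540 / 324 / 1175.
[period 2]
Births: 1238 × 0.408 = 505  |  540 × 0.186 = 100 — total 605
10–19: 294 × 0.99 = 291
20–29: 1346 × 0.972 = 1308
30–39: 875 × 0.96 = 840
40–49: 1238 × 0.948 = 1174
50–59: 540 × 0.983 = 531
60+: 324 × 0.975 + 1175 × 0.372 = 316 + 437 = 753
Giving 605 / 291 / 1308 / 840 / 1174 / 531 / 753.
[period 3]
Births: 840 × 0.408 = 343  |  1174 × 0.186 = 218 — total 561
10–19: 605 × 0.99 = 599
20–29: 291 × 0.972 = 283
30–39: 1308 × 0.96 = 1256
40–49: 840 × 0.948 = 796
50–59: 1174 × 0.983 = 1154
60+: 531 × 0.975 + 753 × 0.372 = 518 + 280 = 798
Giving 561 / 599 / 283 / 1256 / 796 / 1154 / 798.
Total after period 3: 561 + 599 + 283 + 1256 + 796 + 1154 + 798 = 5447

5447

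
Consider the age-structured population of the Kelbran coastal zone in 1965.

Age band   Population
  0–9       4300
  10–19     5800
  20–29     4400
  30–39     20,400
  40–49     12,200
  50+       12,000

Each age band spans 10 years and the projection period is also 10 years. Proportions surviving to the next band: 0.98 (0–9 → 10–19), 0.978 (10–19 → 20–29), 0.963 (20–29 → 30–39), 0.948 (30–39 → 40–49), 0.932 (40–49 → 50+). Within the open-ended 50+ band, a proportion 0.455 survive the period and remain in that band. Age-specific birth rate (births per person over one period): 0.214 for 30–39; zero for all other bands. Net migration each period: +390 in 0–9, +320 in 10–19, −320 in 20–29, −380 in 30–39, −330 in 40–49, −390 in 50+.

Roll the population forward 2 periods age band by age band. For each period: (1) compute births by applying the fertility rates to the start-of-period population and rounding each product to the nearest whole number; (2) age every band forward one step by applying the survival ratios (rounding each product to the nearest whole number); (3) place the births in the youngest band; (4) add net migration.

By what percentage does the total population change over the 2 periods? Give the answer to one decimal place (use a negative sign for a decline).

-26.9

Period 1.
Births: 20400 × 0.214 = 4366
10–19: 4300 × 0.98 = 4214
20–29: 5800 × 0.978 = 5672
30–39: 4400 × 0.963 = 4237
40–49: 20400 × 0.948 = 19339
50+: 12200 × 0.932 + 12000 × 0.455 = 11370 + 5460 = 16830
Net migration: 0–9 + 390 → 4756; 10–19 + 320 → 4534; 20–29 − 320 → 5352; 30–39 − 380 → 3857; 40–49 − 330 → 19009; 50+ − 390 → 16440
→ [4756, 4534, 5352, 3857, 19009, 16440]
Period 2.
Births: 3857 × 0.214 = 825
10–19: 4756 × 0.98 = 4661
20–29: 4534 × 0.978 = 4434
30–39: 5352 × 0.963 = 5154
40–49: 3857 × 0.948 = 3656
50+: 19009 × 0.932 + 16440 × 0.455 = 17716 + 7480 = 25196
Net migration: 0–9 + 390 → 1215; 10–19 + 320 → 4981; 20–29 − 320 → 4114; 30–39 − 380 → 4774; 40–49 − 330 → 3326; 50+ − 390 → 24806
→ [1215, 4981, 4114, 4774, 3326, 24806]
Total: 59100 → 43216; change = -15884; percentage change = -26.9%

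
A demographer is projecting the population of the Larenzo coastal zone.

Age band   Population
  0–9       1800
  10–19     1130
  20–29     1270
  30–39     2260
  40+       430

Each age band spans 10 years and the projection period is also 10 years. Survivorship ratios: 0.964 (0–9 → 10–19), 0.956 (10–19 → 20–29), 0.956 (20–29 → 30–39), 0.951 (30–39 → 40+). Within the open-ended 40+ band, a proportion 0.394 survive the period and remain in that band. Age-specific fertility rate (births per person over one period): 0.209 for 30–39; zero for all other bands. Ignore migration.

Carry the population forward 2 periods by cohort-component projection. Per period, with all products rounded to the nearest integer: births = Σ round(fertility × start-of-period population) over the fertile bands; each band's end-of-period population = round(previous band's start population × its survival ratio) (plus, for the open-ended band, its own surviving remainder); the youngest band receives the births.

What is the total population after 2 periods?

5468

— Period 1 —
Births: 2260 × 0.209 = 472
10–19: 1800 × 0.964 = 1735
20–29: 1130 × 0.956 = 1080
30–39: 1270 × 0.956 = 1214
40+: 2260 × 0.951 + 430 × 0.394 = 2149 + 169 = 2318
→ [472, 1735, 1080, 1214, 2318]
— Period 2 —
Births: 1214 × 0.209 = 254
10–19: 472 × 0.964 = 455
20–29: 1735 × 0.956 = 1659
30–39: 1080 × 0.956 = 1032
40+: 1214 × 0.951 + 2318 × 0.394 = 1155 + 913 = 2068
→ [254, 455, 1659, 1032, 2068]
Total after period 2: 254 + 455 + 1659 + 1032 + 2068 = 5468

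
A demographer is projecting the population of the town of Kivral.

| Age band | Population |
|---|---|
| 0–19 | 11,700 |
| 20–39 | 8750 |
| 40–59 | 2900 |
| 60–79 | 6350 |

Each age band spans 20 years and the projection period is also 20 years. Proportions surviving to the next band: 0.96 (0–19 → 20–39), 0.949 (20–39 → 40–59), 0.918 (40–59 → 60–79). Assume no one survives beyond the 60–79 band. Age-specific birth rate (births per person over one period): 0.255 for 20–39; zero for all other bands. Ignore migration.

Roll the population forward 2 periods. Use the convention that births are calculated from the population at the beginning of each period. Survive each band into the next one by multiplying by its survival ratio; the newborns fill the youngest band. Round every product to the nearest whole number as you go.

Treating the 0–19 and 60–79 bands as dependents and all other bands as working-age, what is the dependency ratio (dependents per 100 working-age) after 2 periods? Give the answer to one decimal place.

[period 1]
Births: 8750 * 0.255 = 2231
20–39: 11700 * 0.96 = 11232
40–59: 8750 * 0.949 = 8304
60–79: 2900 * 0.918 = 2662
End of period: [2231, 11232, 8304, 2662]
[period 2]
Births: 11232 * 0.255 = 2864
20–39: 2231 * 0.96 = 2142
40–59: 11232 * 0.949 = 10659
60–79: 8304 * 0.918 = 7623
End of period: [2864, 2142, 10659, 7623]
Dependents (band 0–19 + band 60–79) = 2864 + 7623 = 10487; working-age = 12801; ratio = 10487/12801 × 100 = 81.9

81.9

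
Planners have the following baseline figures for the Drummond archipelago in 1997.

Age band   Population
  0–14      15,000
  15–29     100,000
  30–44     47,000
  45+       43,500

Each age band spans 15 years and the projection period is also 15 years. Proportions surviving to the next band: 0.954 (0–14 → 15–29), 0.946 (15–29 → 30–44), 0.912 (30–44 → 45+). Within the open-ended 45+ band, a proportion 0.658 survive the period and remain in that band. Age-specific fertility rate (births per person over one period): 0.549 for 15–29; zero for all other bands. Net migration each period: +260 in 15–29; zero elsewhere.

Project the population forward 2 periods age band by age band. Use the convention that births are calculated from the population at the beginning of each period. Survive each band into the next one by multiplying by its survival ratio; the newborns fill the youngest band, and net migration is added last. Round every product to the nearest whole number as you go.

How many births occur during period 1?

After projecting period 1:
Births: 100000 × 0.549 = 54900
15–29: 15000 × 0.954 = 14310
30–44: 100000 × 0.946 = 94600
45+: 47000 × 0.912 + 43500 × 0.658 = 42864 + 28623 = 71487
Net migration: 15–29 + 260 → 14570
→ [54900, 14570, 94600, 71487]

54900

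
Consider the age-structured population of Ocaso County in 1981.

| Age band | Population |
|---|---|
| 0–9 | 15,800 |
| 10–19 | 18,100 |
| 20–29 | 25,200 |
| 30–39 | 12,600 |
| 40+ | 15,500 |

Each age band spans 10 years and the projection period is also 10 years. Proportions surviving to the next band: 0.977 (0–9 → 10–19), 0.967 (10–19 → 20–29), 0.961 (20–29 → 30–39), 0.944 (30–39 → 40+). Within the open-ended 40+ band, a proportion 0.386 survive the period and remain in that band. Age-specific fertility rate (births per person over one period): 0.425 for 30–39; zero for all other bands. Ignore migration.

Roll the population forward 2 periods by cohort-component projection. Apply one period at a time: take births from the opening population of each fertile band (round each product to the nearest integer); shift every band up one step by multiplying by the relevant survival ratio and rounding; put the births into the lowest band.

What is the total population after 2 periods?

[period 1]
Births: 12600 × 0.425 = 5355
10–19: 15800 × 0.977 = 15437
20–29: 18100 × 0.967 = 17503
30–39: 25200 × 0.961 = 24217
40+: 12600 × 0.944 + 15500 × 0.386 = 11894 + 5983 = 17877
Population now: 0–9=5355, 10–19=15437, 20–29=17503, 30–39=24217, 40+=17877
[period 2]
Births: 24217 × 0.425 = 10292
10–19: 5355 × 0.977 = 5232
20–29: 15437 × 0.967 = 14928
30–39: 17503 × 0.961 = 16820
40+: 24217 × 0.944 + 17877 × 0.386 = 22861 + 6901 = 29762
Population now: 0–9=10292, 10–19=5232, 20–29=14928, 30–39=16820, 40+=29762
Total after period 2: 10292 + 5232 + 14928 + 16820 + 29762 = 77034

77034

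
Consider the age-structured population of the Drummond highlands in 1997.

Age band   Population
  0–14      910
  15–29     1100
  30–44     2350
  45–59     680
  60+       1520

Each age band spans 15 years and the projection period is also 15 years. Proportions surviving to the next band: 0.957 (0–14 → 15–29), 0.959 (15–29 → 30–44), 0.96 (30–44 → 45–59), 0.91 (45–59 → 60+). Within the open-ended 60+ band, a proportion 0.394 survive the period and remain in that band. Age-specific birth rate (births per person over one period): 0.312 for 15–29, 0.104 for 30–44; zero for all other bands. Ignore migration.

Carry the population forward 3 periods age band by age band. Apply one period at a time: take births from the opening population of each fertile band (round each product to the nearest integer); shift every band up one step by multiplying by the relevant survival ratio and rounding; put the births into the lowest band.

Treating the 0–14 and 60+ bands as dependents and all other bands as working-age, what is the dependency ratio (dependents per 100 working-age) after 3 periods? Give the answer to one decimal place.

127.8

Period 1:
Births: 1100 * 0.312 = 343 ; 2350 * 0.104 = 244 ⇒ total 587
15–29: 910 * 0.957 = 871
30–44: 1100 * 0.959 = 1055
45–59: 2350 * 0.96 = 2256
60+: 680 * 0.91 + 1520 * 0.394 = 619 + 599 = 1218
Giving 587 / 871 / 1055 / 2256 / 1218.
Period 2:
Births: 871 * 0.312 = 272 ; 1055 * 0.104 = 110 ⇒ total 382
15–29: 587 * 0.957 = 562
30–44: 871 * 0.959 = 835
45–59: 1055 * 0.96 = 1013
60+: 2256 * 0.91 + 1218 * 0.394 = 2053 + 480 = 2533
Giving 382 / 562 / 835 / 1013 / 2533.
Period 3:
Births: 562 * 0.312 = 175 ; 835 * 0.104 = 87 ⇒ total 262
15–29: 382 * 0.957 = 366
30–44: 562 * 0.959 = 539
45–59: 835 * 0.96 = 802
60+: 1013 * 0.91 + 2533 * 0.394 = 922 + 998 = 1920
Giving 262 / 366 / 539 / 802 / 1920.
Dependents (band 0–14 + band 60+) = 262 + 1920 = 2182; working-age = 1707; ratio = 2182/1707 × 100 = 127.8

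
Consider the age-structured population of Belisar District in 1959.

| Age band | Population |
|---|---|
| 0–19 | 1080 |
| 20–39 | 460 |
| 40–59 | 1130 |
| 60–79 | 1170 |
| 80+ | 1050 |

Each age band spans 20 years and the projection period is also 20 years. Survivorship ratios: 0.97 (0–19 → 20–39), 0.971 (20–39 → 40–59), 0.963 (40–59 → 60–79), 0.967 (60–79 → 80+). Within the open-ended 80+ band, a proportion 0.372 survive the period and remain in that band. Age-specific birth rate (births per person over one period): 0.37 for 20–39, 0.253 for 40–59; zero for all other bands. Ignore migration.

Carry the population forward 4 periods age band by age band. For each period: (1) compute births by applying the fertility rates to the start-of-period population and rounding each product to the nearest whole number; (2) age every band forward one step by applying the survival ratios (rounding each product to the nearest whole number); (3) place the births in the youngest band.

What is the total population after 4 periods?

Period 1.
Births: 460 × 0.37 = 170 ; 1130 × 0.253 = 286 — total 456
20–39: 1080 × 0.97 = 1048
40–59: 460 × 0.971 = 447
60–79: 1130 × 0.963 = 1088
80+: 1170 × 0.967 + 1050 × 0.372 = 1131 + 391 = 1522
Population now: 0–19=456, 20–39=1048, 40–59=447, 60–79=1088, 80+=1522
Period 2.
Births: 1048 × 0.37 = 388 ; 447 × 0.253 = 113 — total 501
20–39: 456 × 0.97 = 442
40–59: 1048 × 0.971 = 1018
60–79: 447 × 0.963 = 430
80+: 1088 × 0.967 + 1522 × 0.372 = 1052 + 566 = 1618
Population now: 0–19=501, 20–39=442, 40–59=1018, 60–79=430, 80+=1618
Period 3.
Births: 442 × 0.37 = 164 ; 1018 × 0.253 = 258 — total 422
20–39: 501 × 0.97 = 486
40–59: 442 × 0.971 = 429
60–79: 1018 × 0.963 = 980
80+: 430 × 0.967 + 1618 × 0.372 = 416 + 602 = 1018
Population now: 0–19=422, 20–39=486, 40–59=429, 60–79=980, 80+=1018
Period 4.
Births: 486 × 0.37 = 180 ; 429 × 0.253 = 109 — total 289
20–39: 422 × 0.97 = 409
40–59: 486 × 0.971 = 472
60–79: 429 × 0.963 = 413
80+: 980 × 0.967 + 1018 × 0.372 = 948 + 379 = 1327
Population now: 0–19=289, 20–39=409, 40–59=472, 60–79=413, 80+=1327
Total after period 4: 289 + 409 + 472 + 413 + 1327 = 2910

2910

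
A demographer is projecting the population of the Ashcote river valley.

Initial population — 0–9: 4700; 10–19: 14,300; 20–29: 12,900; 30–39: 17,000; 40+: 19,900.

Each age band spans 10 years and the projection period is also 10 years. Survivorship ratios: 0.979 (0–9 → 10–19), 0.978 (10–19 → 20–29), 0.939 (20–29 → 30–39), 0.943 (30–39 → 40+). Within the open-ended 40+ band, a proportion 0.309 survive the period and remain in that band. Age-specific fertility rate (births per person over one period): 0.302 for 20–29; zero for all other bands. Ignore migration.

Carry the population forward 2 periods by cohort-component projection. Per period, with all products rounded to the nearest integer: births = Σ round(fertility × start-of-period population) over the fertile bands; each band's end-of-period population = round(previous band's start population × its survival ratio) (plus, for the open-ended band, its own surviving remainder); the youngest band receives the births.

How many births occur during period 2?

Let group 1 be 0–9 through group 5 = 40+.
Period 1.
Births: 12900 × 0.302 = 3896
Group 2: 4700 × 0.979 = 4601
Group 3: 14300 × 0.978 = 13985
Group 4: 12900 × 0.939 = 12113
Group 5: 17000 × 0.943 + 19900 × 0.309 = 16031 + 6149 = 22180
→ [3896, 4601, 13985, 12113, 22180]
Period 2.
Births: 13985 × 0.302 = 4223
Group 2: 3896 × 0.979 = 3814
Group 3: 4601 × 0.978 = 4500
Group 4: 13985 × 0.939 = 13132
Group 5: 12113 × 0.943 + 22180 × 0.309 = 11423 + 6854 = 18277
→ [4223, 3814, 4500, 13132, 18277]

4223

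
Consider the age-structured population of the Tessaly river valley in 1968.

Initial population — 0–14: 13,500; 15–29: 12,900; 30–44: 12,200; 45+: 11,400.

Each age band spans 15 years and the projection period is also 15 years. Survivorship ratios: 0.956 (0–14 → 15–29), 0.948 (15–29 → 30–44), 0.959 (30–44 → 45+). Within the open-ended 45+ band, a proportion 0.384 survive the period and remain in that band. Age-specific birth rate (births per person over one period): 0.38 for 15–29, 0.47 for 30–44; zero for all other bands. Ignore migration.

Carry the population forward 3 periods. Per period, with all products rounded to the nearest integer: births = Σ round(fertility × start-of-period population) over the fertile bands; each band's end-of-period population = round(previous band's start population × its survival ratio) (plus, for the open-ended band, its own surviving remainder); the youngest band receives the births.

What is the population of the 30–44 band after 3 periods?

Numbering the groups 1..4 from youngest to oldest:
— Period 1 —
Births: 12900 × 0.38 = 4902 ; 12200 × 0.47 = 5734 → total 10636
Group 2: 13500 × 0.956 = 12906
Group 3: 12900 × 0.948 = 12229
Group 4: 12200 × 0.959 + 11400 × 0.384 = 11700 + 4378 = 16078
→ [10636, 12906, 12229, 16078]
— Period 2 —
Births: 12906 × 0.38 = 4904 ; 12229 × 0.47 = 5748 → total 10652
Group 2: 10636 × 0.956 = 10168
Group 3: 12906 × 0.948 = 12235
Group 4: 12229 × 0.959 + 16078 × 0.384 = 11728 + 6174 = 17902
→ [10652, 10168, 12235, 17902]
— Period 3 —
Births: 10168 × 0.38 = 3864 ; 12235 × 0.47 = 5750 → total 9614
Group 2: 10652 × 0.956 = 10183
Group 3: 10168 × 0.948 = 9639
Group 4: 12235 × 0.959 + 17902 × 0.384 = 11733 + 6874 = 18607
→ [9614, 10183, 9639, 18607]

9639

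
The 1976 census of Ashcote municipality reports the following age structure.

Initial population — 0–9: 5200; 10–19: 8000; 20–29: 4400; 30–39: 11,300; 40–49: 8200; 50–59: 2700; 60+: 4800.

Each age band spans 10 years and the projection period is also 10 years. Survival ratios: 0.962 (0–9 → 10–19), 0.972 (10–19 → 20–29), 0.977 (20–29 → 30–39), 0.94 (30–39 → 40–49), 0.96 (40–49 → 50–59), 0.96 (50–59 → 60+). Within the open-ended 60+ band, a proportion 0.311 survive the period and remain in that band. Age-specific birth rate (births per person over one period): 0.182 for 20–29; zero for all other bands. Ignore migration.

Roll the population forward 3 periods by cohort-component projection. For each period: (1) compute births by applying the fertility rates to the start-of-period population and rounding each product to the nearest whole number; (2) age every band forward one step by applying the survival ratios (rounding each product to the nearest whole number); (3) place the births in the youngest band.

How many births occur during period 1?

(Bands numbered youngest = 1 to oldest = 7.)
— Period 1 —
Births: 4400 × 0.182 = 801
Band 2: 5200 × 0.962 = 5002
Band 3: 8000 × 0.972 = 7776
Band 4: 4400 × 0.977 = 4299
Band 5: 11300 × 0.94 = 10622
Band 6: 8200 × 0.96 = 7872
Band 7: 2700 × 0.96 + 4800 × 0.311 = 2592 + 1493 = 4085
Population now: 0–9=801, 10–19=5002, 20–29=7776, 30–39=4299, 40–49=10622, 50–59=7872, 60+=4085

801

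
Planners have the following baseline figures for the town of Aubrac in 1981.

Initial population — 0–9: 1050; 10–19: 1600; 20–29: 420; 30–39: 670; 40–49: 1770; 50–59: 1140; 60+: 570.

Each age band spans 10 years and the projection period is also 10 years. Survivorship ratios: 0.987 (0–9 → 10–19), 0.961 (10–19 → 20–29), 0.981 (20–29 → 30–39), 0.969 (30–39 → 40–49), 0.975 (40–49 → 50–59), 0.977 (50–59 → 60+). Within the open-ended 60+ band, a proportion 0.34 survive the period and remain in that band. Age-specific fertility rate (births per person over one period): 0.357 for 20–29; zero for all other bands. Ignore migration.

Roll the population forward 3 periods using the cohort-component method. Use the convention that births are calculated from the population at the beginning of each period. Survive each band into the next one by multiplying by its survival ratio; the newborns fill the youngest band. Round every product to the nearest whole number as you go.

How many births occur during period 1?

150

— Period 1 —
Births: 420 × 0.357 = 150
10–19: 1050 × 0.987 = 1036
20–29: 1600 × 0.961 = 1538
30–39: 420 × 0.981 = 412
40–49: 670 × 0.969 = 649
50–59: 1770 × 0.975 = 1726
60+: 1140 × 0.977 + 570 × 0.34 = 1114 + 194 = 1308
End of period: [150, 1036, 1538, 412, 649, 1726, 1308]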